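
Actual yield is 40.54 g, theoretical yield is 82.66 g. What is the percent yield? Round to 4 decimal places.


% yield = 100 * actual / theoretical
% yield = 100 * 40.54 / 82.66
% yield = 49.04427776 %, rounded to 4 dp:

49.0443 %


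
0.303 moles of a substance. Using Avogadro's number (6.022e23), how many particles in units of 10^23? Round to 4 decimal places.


N = n * NA, then divide by 1e23 for the requested units.
N / 1e23 = n * 6.022
N / 1e23 = 0.303 * 6.022
N / 1e23 = 1.824666, rounded to 4 dp:

1.8247


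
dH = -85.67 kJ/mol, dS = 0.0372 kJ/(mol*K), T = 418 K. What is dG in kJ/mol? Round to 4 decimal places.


Gibbs: dG = dH - T*dS (consistent units, dS already in kJ/(mol*K)).
T*dS = 418 * 0.0372 = 15.5496
dG = -85.67 - (15.5496)
dG = -101.2196 kJ/mol, rounded to 4 dp:

-101.2196 kJ/mol


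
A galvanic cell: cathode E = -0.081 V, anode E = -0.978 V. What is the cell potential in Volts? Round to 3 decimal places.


Standard cell potential: E_cell = E_cathode - E_anode.
E_cell = -0.081 - (-0.978)
E_cell = 0.897 V, rounded to 3 dp:

0.897 V


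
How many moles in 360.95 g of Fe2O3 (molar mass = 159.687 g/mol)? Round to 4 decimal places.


n = mass / M
n = 360.95 / 159.687
n = 2.26035933 mol, rounded to 4 dp:

2.2604 mol


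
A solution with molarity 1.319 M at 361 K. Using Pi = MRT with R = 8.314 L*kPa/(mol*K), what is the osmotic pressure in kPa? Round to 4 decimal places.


Osmotic pressure (van't Hoff): Pi = M*R*T.
RT = 8.314 * 361 = 3001.354
Pi = 1.319 * 3001.354
Pi = 3958.785926 kPa, rounded to 4 dp:

3958.7859 kPa


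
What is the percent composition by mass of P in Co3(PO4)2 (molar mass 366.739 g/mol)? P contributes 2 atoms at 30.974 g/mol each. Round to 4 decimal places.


pct = 100 * (n_elem * M_elem) / M_total
mass_contribution = 2 * 30.974 = 61.948 g/mol
pct = 100 * 61.948 / 366.739
pct = 16.89157684 %, rounded to 4 dp:

16.8916 %


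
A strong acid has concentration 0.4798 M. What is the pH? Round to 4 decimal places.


A strong acid dissociates completely, so [H+] equals the given concentration.
pH = -log10([H+]) = -log10(0.4798)
pH = 0.31893976, rounded to 4 dp:

0.3189


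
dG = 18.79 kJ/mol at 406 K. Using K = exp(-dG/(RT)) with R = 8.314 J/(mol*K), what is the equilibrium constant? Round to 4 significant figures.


dG is in kJ/mol; multiply by 1000 to match R in J/(mol*K).
RT = 8.314 * 406 = 3375.484 J/mol
exponent = -dG*1000 / (RT) = -(18.79*1000) / 3375.484 = -5.56660911
K = exp(-5.56660911)
K = 0.0038234233, rounded to 4 significant figures:

0.003823


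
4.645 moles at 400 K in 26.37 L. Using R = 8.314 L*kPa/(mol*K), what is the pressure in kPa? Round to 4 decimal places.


PV = nRT, solve for P = nRT / V.
nRT = 4.645 * 8.314 * 400 = 15447.412
P = 15447.412 / 26.37
P = 585.79491847 kPa, rounded to 4 dp:

585.7949 kPa


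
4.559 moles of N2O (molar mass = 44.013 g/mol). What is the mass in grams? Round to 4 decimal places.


mass = n * M
mass = 4.559 * 44.013
mass = 200.655267 g, rounded to 4 dp:

200.6553 g


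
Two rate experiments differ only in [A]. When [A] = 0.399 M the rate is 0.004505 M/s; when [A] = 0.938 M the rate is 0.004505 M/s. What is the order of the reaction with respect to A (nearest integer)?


Rate is proportional to [A]^n, so rate2/rate1 = ([A]2/[A]1)^n. Take logs to solve for n.
rate2/rate1 = 0.004505 / 0.004505 = 1.0
[A]2/[A]1 = 0.938 / 0.399 = 2.3509
n = ln(1.0) / ln(2.3509) = 0.0
Nearest integer order:

0


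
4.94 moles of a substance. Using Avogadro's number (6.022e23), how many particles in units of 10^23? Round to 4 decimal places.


N = n * NA, then divide by 1e23 for the requested units.
N / 1e23 = n * 6.022
N / 1e23 = 4.94 * 6.022
N / 1e23 = 29.74868, rounded to 4 dp:

29.7487


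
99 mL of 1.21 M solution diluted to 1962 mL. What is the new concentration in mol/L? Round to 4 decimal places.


Dilution: M1*V1 = M2*V2, solve for M2.
M2 = M1*V1 / V2
M2 = 1.21 * 99 / 1962
M2 = 119.79 / 1962
M2 = 0.06105505 mol/L, rounded to 4 dp:

0.0611 mol/L


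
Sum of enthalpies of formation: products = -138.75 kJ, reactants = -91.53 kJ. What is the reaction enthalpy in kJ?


dH_rxn = sum(dH_f products) - sum(dH_f reactants)
dH_rxn = -138.75 - (-91.53)
dH_rxn = -47.22 kJ:

-47.22 kJ


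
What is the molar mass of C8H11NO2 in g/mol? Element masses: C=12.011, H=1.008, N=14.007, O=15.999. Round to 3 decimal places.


M = sum(count * atomic_mass) over atoms.
M = 8*12.011 + 11*1.008 + 1*14.007 + 2*15.999
M = 96.088 + 11.088 + 14.007 + 31.998
M = 153.181 g/mol, rounded to 3 dp:

153.181 g/mol


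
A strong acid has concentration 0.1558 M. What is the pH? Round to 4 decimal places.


A strong acid dissociates completely, so [H+] equals the given concentration.
pH = -log10([H+]) = -log10(0.1558)
pH = 0.80743255, rounded to 4 dp:

0.8074


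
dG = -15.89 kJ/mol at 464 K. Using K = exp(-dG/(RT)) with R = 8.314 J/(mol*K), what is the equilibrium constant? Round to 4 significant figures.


dG is in kJ/mol; multiply by 1000 to match R in J/(mol*K).
RT = 8.314 * 464 = 3857.696 J/mol
exponent = -dG*1000 / (RT) = -(-15.89*1000) / 3857.696 = 4.11903893
K = exp(4.11903893)
K = 61.500108, rounded to 4 significant figures:

61.50


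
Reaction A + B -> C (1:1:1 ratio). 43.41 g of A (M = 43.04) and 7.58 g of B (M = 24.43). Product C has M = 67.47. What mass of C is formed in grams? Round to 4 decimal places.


Find moles of each reactant; the smaller value is the limiting reagent in a 1:1:1 reaction, so moles_C equals moles of the limiter.
n_A = mass_A / M_A = 43.41 / 43.04 = 1.008597 mol
n_B = mass_B / M_B = 7.58 / 24.43 = 0.310274 mol
Limiting reagent: B (smaller), n_limiting = 0.310274 mol
mass_C = n_limiting * M_C = 0.310274 * 67.47
mass_C = 20.93418678 g, rounded to 4 dp:

20.9342 g


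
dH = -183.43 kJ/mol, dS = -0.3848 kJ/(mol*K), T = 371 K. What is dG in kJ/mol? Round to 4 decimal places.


Gibbs: dG = dH - T*dS (consistent units, dS already in kJ/(mol*K)).
T*dS = 371 * -0.3848 = -142.7608
dG = -183.43 - (-142.7608)
dG = -40.6692 kJ/mol, rounded to 4 dp:

-40.6692 kJ/mol


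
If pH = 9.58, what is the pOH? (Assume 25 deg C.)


At 25 deg C, pH + pOH = 14.
pOH = 14 - pH = 14 - 9.58
pOH = 4.42:

4.42


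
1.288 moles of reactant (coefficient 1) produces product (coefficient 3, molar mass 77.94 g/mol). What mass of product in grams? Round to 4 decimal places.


Use the coefficient ratio to convert reactant moles to product moles, then multiply by the product's molar mass.
moles_P = moles_R * (coeff_P / coeff_R) = 1.288 * (3/1) = 3.864
mass_P = moles_P * M_P = 3.864 * 77.94
mass_P = 301.16016 g, rounded to 4 dp:

301.1602 g


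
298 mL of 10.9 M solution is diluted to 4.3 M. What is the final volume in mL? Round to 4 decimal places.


Dilution: M1*V1 = M2*V2, solve for V2.
V2 = M1*V1 / M2
V2 = 10.9 * 298 / 4.3
V2 = 3248.2 / 4.3
V2 = 755.39534884 mL, rounded to 4 dp:

755.3953 mL


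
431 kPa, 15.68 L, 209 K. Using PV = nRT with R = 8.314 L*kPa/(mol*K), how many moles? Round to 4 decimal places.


PV = nRT, solve for n = PV / (RT).
PV = 431 * 15.68 = 6758.08
RT = 8.314 * 209 = 1737.626
n = 6758.08 / 1737.626
n = 3.8892604 mol, rounded to 4 dp:

3.8893 mol


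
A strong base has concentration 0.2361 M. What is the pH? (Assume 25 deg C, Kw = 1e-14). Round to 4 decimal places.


A strong base dissociates completely, so [OH-] equals the given concentration.
pOH = -log10([OH-]) = -log10(0.2361) = 0.626904
pH = 14 - pOH = 14 - 0.626904
pH = 13.373096, rounded to 4 dp:

13.3731


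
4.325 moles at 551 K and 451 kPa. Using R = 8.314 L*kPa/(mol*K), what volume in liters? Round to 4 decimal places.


PV = nRT, solve for V = nRT / P.
nRT = 4.325 * 8.314 * 551 = 19812.8855
V = 19812.8855 / 451
V = 43.93100998 L, rounded to 4 dp:

43.9310 L


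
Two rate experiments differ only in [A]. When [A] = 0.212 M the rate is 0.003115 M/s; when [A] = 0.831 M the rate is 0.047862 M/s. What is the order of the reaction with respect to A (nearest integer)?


Rate is proportional to [A]^n, so rate2/rate1 = ([A]2/[A]1)^n. Take logs to solve for n.
rate2/rate1 = 0.047862 / 0.003115 = 15.365
[A]2/[A]1 = 0.831 / 0.212 = 3.9198
n = ln(15.365) / ln(3.9198) = 2.0
Nearest integer order:

2


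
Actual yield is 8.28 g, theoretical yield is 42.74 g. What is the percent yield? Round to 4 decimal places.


% yield = 100 * actual / theoretical
% yield = 100 * 8.28 / 42.74
% yield = 19.37295274 %, rounded to 4 dp:

19.3730 %


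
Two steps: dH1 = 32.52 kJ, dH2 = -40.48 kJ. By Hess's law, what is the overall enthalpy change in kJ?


Hess's law: enthalpy is a state function, so add the step enthalpies.
dH_total = dH1 + dH2 = 32.52 + (-40.48)
dH_total = -7.96 kJ:

-7.96 kJ


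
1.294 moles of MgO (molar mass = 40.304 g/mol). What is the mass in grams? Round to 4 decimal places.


mass = n * M
mass = 1.294 * 40.304
mass = 52.153376 g, rounded to 4 dp:

52.1534 g


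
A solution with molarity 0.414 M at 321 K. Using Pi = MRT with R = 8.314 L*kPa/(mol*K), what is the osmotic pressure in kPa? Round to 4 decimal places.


Osmotic pressure (van't Hoff): Pi = M*R*T.
RT = 8.314 * 321 = 2668.794
Pi = 0.414 * 2668.794
Pi = 1104.880716 kPa, rounded to 4 dp:

1104.8807 kPa


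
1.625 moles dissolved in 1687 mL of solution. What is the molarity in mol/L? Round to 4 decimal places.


Convert volume to liters: V_L = V_mL / 1000.
V_L = 1687 / 1000 = 1.687 L
M = n / V_L = 1.625 / 1.687
M = 0.96324837 mol/L, rounded to 4 dp:

0.9632 mol/L


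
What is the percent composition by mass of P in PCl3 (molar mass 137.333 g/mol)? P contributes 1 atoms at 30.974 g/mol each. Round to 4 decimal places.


pct = 100 * (n_elem * M_elem) / M_total
mass_contribution = 1 * 30.974 = 30.974 g/mol
pct = 100 * 30.974 / 137.333
pct = 22.55393824 %, rounded to 4 dp:

22.5539 %


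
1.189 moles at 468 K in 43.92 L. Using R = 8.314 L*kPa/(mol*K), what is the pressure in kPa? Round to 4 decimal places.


PV = nRT, solve for P = nRT / V.
nRT = 1.189 * 8.314 * 468 = 4626.3419
P = 4626.3419 / 43.92
P = 105.33565346 kPa, rounded to 4 dp:

105.3357 kPa


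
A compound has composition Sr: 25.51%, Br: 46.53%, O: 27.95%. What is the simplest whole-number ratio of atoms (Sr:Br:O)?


Assume 100 g of compound, divide each mass% by atomic mass to get moles, then normalize by the smallest to get a raw atom ratio.
Moles per 100 g: Sr: 25.51/87.62 = 0.2911, Br: 46.53/79.904 = 0.5823, O: 27.95/15.999 = 1.747
Raw ratio (divide by min = 0.2911): Sr: 1.0, Br: 2.0, O: 6.0
Multiply by 1 to clear fractions: Sr: 1.0 ~= 1, Br: 2.0 ~= 2, O: 6.0 ~= 6
Reduce by GCD to get the simplest whole-number ratio:

1:2:6


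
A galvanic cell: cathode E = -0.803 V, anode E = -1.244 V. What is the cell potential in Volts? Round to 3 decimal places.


Standard cell potential: E_cell = E_cathode - E_anode.
E_cell = -0.803 - (-1.244)
E_cell = 0.441 V, rounded to 3 dp:

0.441 V


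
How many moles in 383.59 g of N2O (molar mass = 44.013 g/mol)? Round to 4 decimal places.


n = mass / M
n = 383.59 / 44.013
n = 8.71537955 mol, rounded to 4 dp:

8.7154 mol


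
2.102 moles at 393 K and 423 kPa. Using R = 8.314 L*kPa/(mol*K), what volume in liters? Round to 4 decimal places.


PV = nRT, solve for V = nRT / P.
nRT = 2.102 * 8.314 * 393 = 6868.079
V = 6868.079 / 423
V = 16.23659338 L, rounded to 4 dp:

16.2366 L


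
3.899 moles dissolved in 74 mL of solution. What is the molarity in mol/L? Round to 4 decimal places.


Convert volume to liters: V_L = V_mL / 1000.
V_L = 74 / 1000 = 0.074 L
M = n / V_L = 3.899 / 0.074
M = 52.68918919 mol/L, rounded to 4 dp:

52.6892 mol/L


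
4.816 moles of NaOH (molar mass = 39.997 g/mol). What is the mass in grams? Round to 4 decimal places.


mass = n * M
mass = 4.816 * 39.997
mass = 192.625552 g, rounded to 4 dp:

192.6256 g


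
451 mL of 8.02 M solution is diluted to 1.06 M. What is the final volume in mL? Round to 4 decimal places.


Dilution: M1*V1 = M2*V2, solve for V2.
V2 = M1*V1 / M2
V2 = 8.02 * 451 / 1.06
V2 = 3617.02 / 1.06
V2 = 3412.28301887 mL, rounded to 4 dp:

3412.2830 mL


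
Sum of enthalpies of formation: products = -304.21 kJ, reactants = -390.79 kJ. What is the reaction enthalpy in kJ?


dH_rxn = sum(dH_f products) - sum(dH_f reactants)
dH_rxn = -304.21 - (-390.79)
dH_rxn = 86.58 kJ:

86.58 kJ


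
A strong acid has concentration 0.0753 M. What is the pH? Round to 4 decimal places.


A strong acid dissociates completely, so [H+] equals the given concentration.
pH = -log10([H+]) = -log10(0.0753)
pH = 1.12320502, rounded to 4 dp:

1.1232


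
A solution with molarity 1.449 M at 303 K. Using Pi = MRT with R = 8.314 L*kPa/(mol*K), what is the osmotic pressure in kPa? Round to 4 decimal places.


Osmotic pressure (van't Hoff): Pi = M*R*T.
RT = 8.314 * 303 = 2519.142
Pi = 1.449 * 2519.142
Pi = 3650.236758 kPa, rounded to 4 dp:

3650.2368 kPa


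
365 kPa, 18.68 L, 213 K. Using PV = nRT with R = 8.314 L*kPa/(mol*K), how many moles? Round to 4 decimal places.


PV = nRT, solve for n = PV / (RT).
PV = 365 * 18.68 = 6818.2
RT = 8.314 * 213 = 1770.882
n = 6818.2 / 1770.882
n = 3.85017184 mol, rounded to 4 dp:

3.8502 mol


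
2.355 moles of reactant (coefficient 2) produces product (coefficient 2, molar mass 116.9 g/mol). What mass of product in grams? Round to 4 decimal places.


Use the coefficient ratio to convert reactant moles to product moles, then multiply by the product's molar mass.
moles_P = moles_R * (coeff_P / coeff_R) = 2.355 * (2/2) = 2.355
mass_P = moles_P * M_P = 2.355 * 116.9
mass_P = 275.2995 g, rounded to 4 dp:

275.2995 g


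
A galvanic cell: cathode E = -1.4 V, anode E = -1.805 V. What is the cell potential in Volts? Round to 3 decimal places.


Standard cell potential: E_cell = E_cathode - E_anode.
E_cell = -1.4 - (-1.805)
E_cell = 0.405 V, rounded to 3 dp:

0.405 V


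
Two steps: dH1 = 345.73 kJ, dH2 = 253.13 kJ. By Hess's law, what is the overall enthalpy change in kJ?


Hess's law: enthalpy is a state function, so add the step enthalpies.
dH_total = dH1 + dH2 = 345.73 + (253.13)
dH_total = 598.86 kJ:

598.86 kJ


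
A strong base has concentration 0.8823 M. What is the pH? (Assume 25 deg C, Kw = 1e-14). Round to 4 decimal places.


A strong base dissociates completely, so [OH-] equals the given concentration.
pOH = -log10([OH-]) = -log10(0.8823) = 0.054384
pH = 14 - pOH = 14 - 0.054384
pH = 13.945616, rounded to 4 dp:

13.9456


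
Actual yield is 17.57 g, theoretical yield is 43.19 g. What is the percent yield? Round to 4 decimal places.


% yield = 100 * actual / theoretical
% yield = 100 * 17.57 / 43.19
% yield = 40.68071313 %, rounded to 4 dp:

40.6807 %


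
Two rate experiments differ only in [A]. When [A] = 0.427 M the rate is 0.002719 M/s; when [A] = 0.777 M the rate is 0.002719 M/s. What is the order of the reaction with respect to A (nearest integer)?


Rate is proportional to [A]^n, so rate2/rate1 = ([A]2/[A]1)^n. Take logs to solve for n.
rate2/rate1 = 0.002719 / 0.002719 = 1.0
[A]2/[A]1 = 0.777 / 0.427 = 1.8197
n = ln(1.0) / ln(1.8197) = 0.0
Nearest integer order:

0


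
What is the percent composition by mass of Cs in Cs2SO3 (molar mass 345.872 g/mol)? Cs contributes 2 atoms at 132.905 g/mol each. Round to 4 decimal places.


pct = 100 * (n_elem * M_elem) / M_total
mass_contribution = 2 * 132.905 = 265.81 g/mol
pct = 100 * 265.81 / 345.872
pct = 76.85213027 %, rounded to 4 dp:

76.8521 %


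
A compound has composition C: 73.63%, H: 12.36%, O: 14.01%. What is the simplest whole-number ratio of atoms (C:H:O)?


Assume 100 g of compound, divide each mass% by atomic mass to get moles, then normalize by the smallest to get a raw atom ratio.
Moles per 100 g: C: 73.63/12.011 = 6.1302, H: 12.36/1.008 = 12.2619, O: 14.01/15.999 = 0.8757
Raw ratio (divide by min = 0.8757): C: 7.001, H: 14.003, O: 1.0
Multiply by 1 to clear fractions: C: 7.001 ~= 7, H: 14.003 ~= 14, O: 1.0 ~= 1
Reduce by GCD to get the simplest whole-number ratio:

7:14:1


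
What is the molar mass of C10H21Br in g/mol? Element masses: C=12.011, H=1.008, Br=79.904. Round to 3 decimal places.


M = sum(count * atomic_mass) over atoms.
M = 10*12.011 + 21*1.008 + 1*79.904
M = 120.11 + 21.168 + 79.904
M = 221.182 g/mol, rounded to 3 dp:

221.182 g/mol


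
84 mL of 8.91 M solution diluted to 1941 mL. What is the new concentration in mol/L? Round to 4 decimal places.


Dilution: M1*V1 = M2*V2, solve for M2.
M2 = M1*V1 / V2
M2 = 8.91 * 84 / 1941
M2 = 748.44 / 1941
M2 = 0.38559505 mol/L, rounded to 4 dp:

0.3856 mol/L


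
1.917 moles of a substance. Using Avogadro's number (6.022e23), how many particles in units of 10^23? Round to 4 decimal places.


N = n * NA, then divide by 1e23 for the requested units.
N / 1e23 = n * 6.022
N / 1e23 = 1.917 * 6.022
N / 1e23 = 11.544174, rounded to 4 dp:

11.5442


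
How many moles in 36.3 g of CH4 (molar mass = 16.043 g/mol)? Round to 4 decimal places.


n = mass / M
n = 36.3 / 16.043
n = 2.26266908 mol, rounded to 4 dp:

2.2627 mol


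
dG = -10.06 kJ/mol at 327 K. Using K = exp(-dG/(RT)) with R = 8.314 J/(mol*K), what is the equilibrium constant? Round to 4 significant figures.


dG is in kJ/mol; multiply by 1000 to match R in J/(mol*K).
RT = 8.314 * 327 = 2718.678 J/mol
exponent = -dG*1000 / (RT) = -(-10.06*1000) / 2718.678 = 3.70032788
K = exp(3.70032788)
K = 40.460568, rounded to 4 significant figures:

40.46


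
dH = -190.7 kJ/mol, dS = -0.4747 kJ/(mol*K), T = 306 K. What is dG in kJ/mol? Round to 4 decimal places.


Gibbs: dG = dH - T*dS (consistent units, dS already in kJ/(mol*K)).
T*dS = 306 * -0.4747 = -145.2582
dG = -190.7 - (-145.2582)
dG = -45.4418 kJ/mol, rounded to 4 dp:

-45.4418 kJ/mol


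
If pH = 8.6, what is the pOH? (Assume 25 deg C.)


At 25 deg C, pH + pOH = 14.
pOH = 14 - pH = 14 - 8.6
pOH = 5.4:

5.40


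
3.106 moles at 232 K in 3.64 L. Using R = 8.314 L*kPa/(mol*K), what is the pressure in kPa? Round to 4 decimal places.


PV = nRT, solve for P = nRT / V.
nRT = 3.106 * 8.314 * 232 = 5991.0019
P = 5991.0019 / 3.64
P = 1645.87964286 kPa, rounded to 4 dp:

1645.8796 kPa


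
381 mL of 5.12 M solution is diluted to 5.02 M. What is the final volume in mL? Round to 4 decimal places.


Dilution: M1*V1 = M2*V2, solve for V2.
V2 = M1*V1 / M2
V2 = 5.12 * 381 / 5.02
V2 = 1950.72 / 5.02
V2 = 388.58964143 mL, rounded to 4 dp:

388.5896 mL


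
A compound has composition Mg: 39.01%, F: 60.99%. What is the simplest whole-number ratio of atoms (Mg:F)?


Assume 100 g of compound, divide each mass% by atomic mass to get moles, then normalize by the smallest to get a raw atom ratio.
Moles per 100 g: Mg: 39.01/24.305 = 1.605, F: 60.99/18.998 = 3.2103
Raw ratio (divide by min = 1.605): Mg: 1.0, F: 2.0
Multiply by 1 to clear fractions: Mg: 1.0 ~= 1, F: 2.0 ~= 2
Reduce by GCD to get the simplest whole-number ratio:

1:2


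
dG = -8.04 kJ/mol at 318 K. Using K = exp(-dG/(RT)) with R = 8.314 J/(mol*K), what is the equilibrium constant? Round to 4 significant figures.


dG is in kJ/mol; multiply by 1000 to match R in J/(mol*K).
RT = 8.314 * 318 = 2643.852 J/mol
exponent = -dG*1000 / (RT) = -(-8.04*1000) / 2643.852 = 3.04101742
K = exp(3.04101742)
K = 20.926523, rounded to 4 significant figures:

20.93


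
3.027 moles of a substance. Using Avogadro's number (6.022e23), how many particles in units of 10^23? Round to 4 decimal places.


N = n * NA, then divide by 1e23 for the requested units.
N / 1e23 = n * 6.022
N / 1e23 = 3.027 * 6.022
N / 1e23 = 18.228594, rounded to 4 dp:

18.2286


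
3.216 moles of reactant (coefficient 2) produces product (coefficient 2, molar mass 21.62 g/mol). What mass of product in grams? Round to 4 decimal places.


Use the coefficient ratio to convert reactant moles to product moles, then multiply by the product's molar mass.
moles_P = moles_R * (coeff_P / coeff_R) = 3.216 * (2/2) = 3.216
mass_P = moles_P * M_P = 3.216 * 21.62
mass_P = 69.52992 g, rounded to 4 dp:

69.5299 g


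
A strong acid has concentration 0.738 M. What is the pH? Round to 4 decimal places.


A strong acid dissociates completely, so [H+] equals the given concentration.
pH = -log10([H+]) = -log10(0.738)
pH = 0.13194364, rounded to 4 dp:

0.1319


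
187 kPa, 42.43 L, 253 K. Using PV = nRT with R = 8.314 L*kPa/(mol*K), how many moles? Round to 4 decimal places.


PV = nRT, solve for n = PV / (RT).
PV = 187 * 42.43 = 7934.41
RT = 8.314 * 253 = 2103.442
n = 7934.41 / 2103.442
n = 3.77210781 mol, rounded to 4 dp:

3.7721 mol


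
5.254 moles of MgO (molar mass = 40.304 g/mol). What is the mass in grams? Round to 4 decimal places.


mass = n * M
mass = 5.254 * 40.304
mass = 211.757216 g, rounded to 4 dp:

211.7572 g


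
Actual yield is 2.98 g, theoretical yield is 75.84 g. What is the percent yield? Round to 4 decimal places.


% yield = 100 * actual / theoretical
% yield = 100 * 2.98 / 75.84
% yield = 3.92932489 %, rounded to 4 dp:

3.9293 %


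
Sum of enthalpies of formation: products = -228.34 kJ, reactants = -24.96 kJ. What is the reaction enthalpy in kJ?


dH_rxn = sum(dH_f products) - sum(dH_f reactants)
dH_rxn = -228.34 - (-24.96)
dH_rxn = -203.38 kJ:

-203.38 kJ


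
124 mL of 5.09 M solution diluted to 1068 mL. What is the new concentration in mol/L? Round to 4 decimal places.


Dilution: M1*V1 = M2*V2, solve for M2.
M2 = M1*V1 / V2
M2 = 5.09 * 124 / 1068
M2 = 631.16 / 1068
M2 = 0.59097378 mol/L, rounded to 4 dp:

0.5910 mol/L


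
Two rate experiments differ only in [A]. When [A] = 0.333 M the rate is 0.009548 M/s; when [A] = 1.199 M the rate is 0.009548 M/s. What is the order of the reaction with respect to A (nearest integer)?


Rate is proportional to [A]^n, so rate2/rate1 = ([A]2/[A]1)^n. Take logs to solve for n.
rate2/rate1 = 0.009548 / 0.009548 = 1.0
[A]2/[A]1 = 1.199 / 0.333 = 3.6006
n = ln(1.0) / ln(3.6006) = 0.0
Nearest integer order:

0


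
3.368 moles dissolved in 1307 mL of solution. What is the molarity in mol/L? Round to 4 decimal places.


Convert volume to liters: V_L = V_mL / 1000.
V_L = 1307 / 1000 = 1.307 L
M = n / V_L = 3.368 / 1.307
M = 2.57689365 mol/L, rounded to 4 dp:

2.5769 mol/L


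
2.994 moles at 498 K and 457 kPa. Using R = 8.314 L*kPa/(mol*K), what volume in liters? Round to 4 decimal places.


PV = nRT, solve for V = nRT / P.
nRT = 2.994 * 8.314 * 498 = 12396.2738
V = 12396.2738 / 457
V = 27.1253256 L, rounded to 4 dp:

27.1253 L


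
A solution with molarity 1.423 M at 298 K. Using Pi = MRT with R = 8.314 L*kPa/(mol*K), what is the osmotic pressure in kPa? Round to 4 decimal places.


Osmotic pressure (van't Hoff): Pi = M*R*T.
RT = 8.314 * 298 = 2477.572
Pi = 1.423 * 2477.572
Pi = 3525.584956 kPa, rounded to 4 dp:

3525.5850 kPa


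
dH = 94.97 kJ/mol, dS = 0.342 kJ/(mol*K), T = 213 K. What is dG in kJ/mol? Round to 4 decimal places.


Gibbs: dG = dH - T*dS (consistent units, dS already in kJ/(mol*K)).
T*dS = 213 * 0.342 = 72.846
dG = 94.97 - (72.846)
dG = 22.124 kJ/mol, rounded to 4 dp:

22.1240 kJ/mol


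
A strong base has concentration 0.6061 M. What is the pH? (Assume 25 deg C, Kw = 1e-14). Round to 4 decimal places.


A strong base dissociates completely, so [OH-] equals the given concentration.
pOH = -log10([OH-]) = -log10(0.6061) = 0.217456
pH = 14 - pOH = 14 - 0.217456
pH = 13.782544, rounded to 4 dp:

13.7825


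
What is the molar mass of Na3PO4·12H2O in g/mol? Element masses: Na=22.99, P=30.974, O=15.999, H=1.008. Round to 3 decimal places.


M = sum(count * atomic_mass) over atoms.
M = 3*22.99 + 1*30.974 + 16*15.999 + 24*1.008
M = 68.97 + 30.974 + 255.984 + 24.192
M = 380.12 g/mol, rounded to 3 dp:

380.120 g/mol


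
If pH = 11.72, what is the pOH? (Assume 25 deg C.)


At 25 deg C, pH + pOH = 14.
pOH = 14 - pH = 14 - 11.72
pOH = 2.28:

2.28


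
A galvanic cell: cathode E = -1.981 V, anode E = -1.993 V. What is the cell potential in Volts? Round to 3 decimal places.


Standard cell potential: E_cell = E_cathode - E_anode.
E_cell = -1.981 - (-1.993)
E_cell = 0.012 V, rounded to 3 dp:

0.012 V


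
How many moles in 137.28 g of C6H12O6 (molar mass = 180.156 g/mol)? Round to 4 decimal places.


n = mass / M
n = 137.28 / 180.156
n = 0.76200626 mol, rounded to 4 dp:

0.7620 mol


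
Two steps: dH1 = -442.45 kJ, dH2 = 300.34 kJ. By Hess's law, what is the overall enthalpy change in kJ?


Hess's law: enthalpy is a state function, so add the step enthalpies.
dH_total = dH1 + dH2 = -442.45 + (300.34)
dH_total = -142.11 kJ:

-142.11 kJ


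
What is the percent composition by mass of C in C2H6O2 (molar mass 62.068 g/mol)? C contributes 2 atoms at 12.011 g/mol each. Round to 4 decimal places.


pct = 100 * (n_elem * M_elem) / M_total
mass_contribution = 2 * 12.011 = 24.022 g/mol
pct = 100 * 24.022 / 62.068
pct = 38.70271315 %, rounded to 4 dp:

38.7027 %


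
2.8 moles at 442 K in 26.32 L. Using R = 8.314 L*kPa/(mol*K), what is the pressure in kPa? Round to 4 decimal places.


PV = nRT, solve for P = nRT / V.
nRT = 2.8 * 8.314 * 442 = 10289.4064
P = 10289.4064 / 26.32
P = 390.93489362 kPa, rounded to 4 dp:

390.9349 kPa


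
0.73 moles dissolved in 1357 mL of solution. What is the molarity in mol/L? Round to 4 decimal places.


Convert volume to liters: V_L = V_mL / 1000.
V_L = 1357 / 1000 = 1.357 L
M = n / V_L = 0.73 / 1.357
M = 0.53795136 mol/L, rounded to 4 dp:

0.5380 mol/L


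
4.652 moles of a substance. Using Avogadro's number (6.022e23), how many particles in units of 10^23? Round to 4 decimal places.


N = n * NA, then divide by 1e23 for the requested units.
N / 1e23 = n * 6.022
N / 1e23 = 4.652 * 6.022
N / 1e23 = 28.014344, rounded to 4 dp:

28.0143


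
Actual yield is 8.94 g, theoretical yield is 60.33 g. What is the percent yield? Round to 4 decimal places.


% yield = 100 * actual / theoretical
% yield = 100 * 8.94 / 60.33
% yield = 14.81849826 %, rounded to 4 dp:

14.8185 %


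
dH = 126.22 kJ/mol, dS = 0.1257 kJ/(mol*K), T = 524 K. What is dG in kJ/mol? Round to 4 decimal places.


Gibbs: dG = dH - T*dS (consistent units, dS already in kJ/(mol*K)).
T*dS = 524 * 0.1257 = 65.8668
dG = 126.22 - (65.8668)
dG = 60.3532 kJ/mol, rounded to 4 dp:

60.3532 kJ/mol


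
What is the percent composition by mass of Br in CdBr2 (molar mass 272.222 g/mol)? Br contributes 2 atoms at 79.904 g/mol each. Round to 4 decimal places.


pct = 100 * (n_elem * M_elem) / M_total
mass_contribution = 2 * 79.904 = 159.808 g/mol
pct = 100 * 159.808 / 272.222
pct = 58.70502751 %, rounded to 4 dp:

58.7050 %


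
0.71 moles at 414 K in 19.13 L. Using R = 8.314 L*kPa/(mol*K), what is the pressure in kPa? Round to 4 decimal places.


PV = nRT, solve for P = nRT / V.
nRT = 0.71 * 8.314 * 414 = 2443.8172
P = 2443.8172 / 19.13
P = 127.74789336 kPa, rounded to 4 dp:

127.7479 kPa


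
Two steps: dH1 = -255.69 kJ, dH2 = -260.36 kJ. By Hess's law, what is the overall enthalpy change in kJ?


Hess's law: enthalpy is a state function, so add the step enthalpies.
dH_total = dH1 + dH2 = -255.69 + (-260.36)
dH_total = -516.05 kJ:

-516.05 kJ


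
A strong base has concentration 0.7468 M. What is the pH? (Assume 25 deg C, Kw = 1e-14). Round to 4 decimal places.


A strong base dissociates completely, so [OH-] equals the given concentration.
pOH = -log10([OH-]) = -log10(0.7468) = 0.126796
pH = 14 - pOH = 14 - 0.126796
pH = 13.873204, rounded to 4 dp:

13.8732


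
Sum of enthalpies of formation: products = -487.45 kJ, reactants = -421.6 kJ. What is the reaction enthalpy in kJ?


dH_rxn = sum(dH_f products) - sum(dH_f reactants)
dH_rxn = -487.45 - (-421.6)
dH_rxn = -65.85 kJ:

-65.85 kJ


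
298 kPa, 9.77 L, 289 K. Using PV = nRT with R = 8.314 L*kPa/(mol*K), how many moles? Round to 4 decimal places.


PV = nRT, solve for n = PV / (RT).
PV = 298 * 9.77 = 2911.46
RT = 8.314 * 289 = 2402.746
n = 2911.46 / 2402.746
n = 1.21172192 mol, rounded to 4 dp:

1.2117 mol


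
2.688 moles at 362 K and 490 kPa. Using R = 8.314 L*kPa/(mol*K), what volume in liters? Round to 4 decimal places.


PV = nRT, solve for V = nRT / P.
nRT = 2.688 * 8.314 * 362 = 8089.9876
V = 8089.9876 / 490
V = 16.51017878 L, rounded to 4 dp:

16.5102 L


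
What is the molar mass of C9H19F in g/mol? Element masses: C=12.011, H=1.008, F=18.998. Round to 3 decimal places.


M = sum(count * atomic_mass) over atoms.
M = 9*12.011 + 19*1.008 + 1*18.998
M = 108.099 + 19.152 + 18.998
M = 146.249 g/mol, rounded to 3 dp:

146.249 g/mol


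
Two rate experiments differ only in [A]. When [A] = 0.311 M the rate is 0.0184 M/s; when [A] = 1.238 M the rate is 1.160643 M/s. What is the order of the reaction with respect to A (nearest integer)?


Rate is proportional to [A]^n, so rate2/rate1 = ([A]2/[A]1)^n. Take logs to solve for n.
rate2/rate1 = 1.160643 / 0.0184 = 63.0784
[A]2/[A]1 = 1.238 / 0.311 = 3.9807
n = ln(63.0784) / ln(3.9807) = 3.0
Nearest integer order:

3


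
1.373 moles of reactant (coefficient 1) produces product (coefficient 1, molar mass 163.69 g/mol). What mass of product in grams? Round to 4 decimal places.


Use the coefficient ratio to convert reactant moles to product moles, then multiply by the product's molar mass.
moles_P = moles_R * (coeff_P / coeff_R) = 1.373 * (1/1) = 1.373
mass_P = moles_P * M_P = 1.373 * 163.69
mass_P = 224.74637 g, rounded to 4 dp:

224.7464 g


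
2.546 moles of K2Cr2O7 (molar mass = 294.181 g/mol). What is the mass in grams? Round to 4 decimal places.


mass = n * M
mass = 2.546 * 294.181
mass = 748.984826 g, rounded to 4 dp:

748.9848 g


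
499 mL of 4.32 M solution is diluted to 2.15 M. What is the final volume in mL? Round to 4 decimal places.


Dilution: M1*V1 = M2*V2, solve for V2.
V2 = M1*V1 / M2
V2 = 4.32 * 499 / 2.15
V2 = 2155.68 / 2.15
V2 = 1002.64186047 mL, rounded to 4 dp:

1002.6419 mL


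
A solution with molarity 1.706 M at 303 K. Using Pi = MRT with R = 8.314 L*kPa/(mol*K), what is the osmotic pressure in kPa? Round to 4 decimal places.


Osmotic pressure (van't Hoff): Pi = M*R*T.
RT = 8.314 * 303 = 2519.142
Pi = 1.706 * 2519.142
Pi = 4297.656252 kPa, rounded to 4 dp:

4297.6563 kPa


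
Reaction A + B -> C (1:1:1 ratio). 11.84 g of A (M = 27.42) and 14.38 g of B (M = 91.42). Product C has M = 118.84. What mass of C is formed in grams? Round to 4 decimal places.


Find moles of each reactant; the smaller value is the limiting reagent in a 1:1:1 reaction, so moles_C equals moles of the limiter.
n_A = mass_A / M_A = 11.84 / 27.42 = 0.431802 mol
n_B = mass_B / M_B = 14.38 / 91.42 = 0.157296 mol
Limiting reagent: B (smaller), n_limiting = 0.157296 mol
mass_C = n_limiting * M_C = 0.157296 * 118.84
mass_C = 18.69305664 g, rounded to 4 dp:

18.6931 g


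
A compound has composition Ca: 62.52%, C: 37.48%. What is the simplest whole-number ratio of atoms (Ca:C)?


Assume 100 g of compound, divide each mass% by atomic mass to get moles, then normalize by the smallest to get a raw atom ratio.
Moles per 100 g: Ca: 62.52/40.078 = 1.56, C: 37.48/12.011 = 3.1205
Raw ratio (divide by min = 1.56): Ca: 1.0, C: 2.0
Multiply by 1 to clear fractions: Ca: 1.0 ~= 1, C: 2.0 ~= 2
Reduce by GCD to get the simplest whole-number ratio:

1:2


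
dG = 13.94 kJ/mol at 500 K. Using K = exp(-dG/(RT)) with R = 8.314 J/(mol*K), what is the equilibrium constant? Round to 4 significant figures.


dG is in kJ/mol; multiply by 1000 to match R in J/(mol*K).
RT = 8.314 * 500 = 4157.0 J/mol
exponent = -dG*1000 / (RT) = -(13.94*1000) / 4157.0 = -3.35337984
K = exp(-3.35337984)
K = 0.034965975, rounded to 4 significant figures:

0.03497


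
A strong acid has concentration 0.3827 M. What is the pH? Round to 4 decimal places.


A strong acid dissociates completely, so [H+] equals the given concentration.
pH = -log10([H+]) = -log10(0.3827)
pH = 0.41714154, rounded to 4 dp:

0.4171


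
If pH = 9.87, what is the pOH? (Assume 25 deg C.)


At 25 deg C, pH + pOH = 14.
pOH = 14 - pH = 14 - 9.87
pOH = 4.13:

4.13


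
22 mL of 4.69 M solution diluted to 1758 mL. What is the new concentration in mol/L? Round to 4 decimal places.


Dilution: M1*V1 = M2*V2, solve for M2.
M2 = M1*V1 / V2
M2 = 4.69 * 22 / 1758
M2 = 103.18 / 1758
M2 = 0.0586917 mol/L, rounded to 4 dp:

0.0587 mol/L


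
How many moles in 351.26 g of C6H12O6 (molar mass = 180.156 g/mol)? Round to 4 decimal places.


n = mass / M
n = 351.26 / 180.156
n = 1.94975466 mol, rounded to 4 dp:

1.9498 mol


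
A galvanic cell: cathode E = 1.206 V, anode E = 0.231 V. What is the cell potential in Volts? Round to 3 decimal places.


Standard cell potential: E_cell = E_cathode - E_anode.
E_cell = 1.206 - (0.231)
E_cell = 0.975 V, rounded to 3 dp:

0.975 V


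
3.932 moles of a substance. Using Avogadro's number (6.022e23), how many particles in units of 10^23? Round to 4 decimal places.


N = n * NA, then divide by 1e23 for the requested units.
N / 1e23 = n * 6.022
N / 1e23 = 3.932 * 6.022
N / 1e23 = 23.678504, rounded to 4 dp:

23.6785


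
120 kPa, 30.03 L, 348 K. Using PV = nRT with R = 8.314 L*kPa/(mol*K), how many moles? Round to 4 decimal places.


PV = nRT, solve for n = PV / (RT).
PV = 120 * 30.03 = 3603.6
RT = 8.314 * 348 = 2893.272
n = 3603.6 / 2893.272
n = 1.24551027 mol, rounded to 4 dp:

1.2455 mol


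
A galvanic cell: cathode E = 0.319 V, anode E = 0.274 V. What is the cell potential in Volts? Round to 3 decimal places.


Standard cell potential: E_cell = E_cathode - E_anode.
E_cell = 0.319 - (0.274)
E_cell = 0.045 V, rounded to 3 dp:

0.045 V


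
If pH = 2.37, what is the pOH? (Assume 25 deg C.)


At 25 deg C, pH + pOH = 14.
pOH = 14 - pH = 14 - 2.37
pOH = 11.63:

11.63


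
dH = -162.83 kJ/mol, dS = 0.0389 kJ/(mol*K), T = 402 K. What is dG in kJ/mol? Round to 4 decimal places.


Gibbs: dG = dH - T*dS (consistent units, dS already in kJ/(mol*K)).
T*dS = 402 * 0.0389 = 15.6378
dG = -162.83 - (15.6378)
dG = -178.4678 kJ/mol, rounded to 4 dp:

-178.4678 kJ/mol


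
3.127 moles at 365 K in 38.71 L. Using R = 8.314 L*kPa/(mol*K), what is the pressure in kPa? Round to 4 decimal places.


PV = nRT, solve for P = nRT / V.
nRT = 3.127 * 8.314 * 365 = 9489.2255
P = 9489.2255 / 38.71
P = 245.13628261 kPa, rounded to 4 dp:

245.1363 kPa


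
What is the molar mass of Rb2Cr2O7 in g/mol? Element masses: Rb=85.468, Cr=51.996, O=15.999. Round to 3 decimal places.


M = sum(count * atomic_mass) over atoms.
M = 2*85.468 + 2*51.996 + 7*15.999
M = 170.936 + 103.992 + 111.993
M = 386.921 g/mol, rounded to 3 dp:

386.921 g/mol


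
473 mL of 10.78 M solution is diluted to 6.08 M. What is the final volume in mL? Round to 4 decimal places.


Dilution: M1*V1 = M2*V2, solve for V2.
V2 = M1*V1 / M2
V2 = 10.78 * 473 / 6.08
V2 = 5098.94 / 6.08
V2 = 838.64144737 mL, rounded to 4 dp:

838.6414 mL


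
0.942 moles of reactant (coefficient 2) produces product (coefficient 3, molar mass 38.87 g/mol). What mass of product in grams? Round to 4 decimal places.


Use the coefficient ratio to convert reactant moles to product moles, then multiply by the product's molar mass.
moles_P = moles_R * (coeff_P / coeff_R) = 0.942 * (3/2) = 1.413
mass_P = moles_P * M_P = 1.413 * 38.87
mass_P = 54.92331 g, rounded to 4 dp:

54.9233 g


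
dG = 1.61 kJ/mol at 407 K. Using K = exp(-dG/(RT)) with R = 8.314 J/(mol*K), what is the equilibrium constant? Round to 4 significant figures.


dG is in kJ/mol; multiply by 1000 to match R in J/(mol*K).
RT = 8.314 * 407 = 3383.798 J/mol
exponent = -dG*1000 / (RT) = -(1.61*1000) / 3383.798 = -0.47579672
K = exp(-0.47579672)
K = 0.62138979, rounded to 4 significant figures:

0.6214


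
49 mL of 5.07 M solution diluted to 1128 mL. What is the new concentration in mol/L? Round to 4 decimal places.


Dilution: M1*V1 = M2*V2, solve for M2.
M2 = M1*V1 / V2
M2 = 5.07 * 49 / 1128
M2 = 248.43 / 1128
M2 = 0.22023936 mol/L, rounded to 4 dp:

0.2202 mol/L


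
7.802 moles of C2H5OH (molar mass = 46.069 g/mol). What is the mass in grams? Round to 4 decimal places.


mass = n * M
mass = 7.802 * 46.069
mass = 359.430338 g, rounded to 4 dp:

359.4303 g


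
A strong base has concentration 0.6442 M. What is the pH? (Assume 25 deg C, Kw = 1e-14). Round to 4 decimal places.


A strong base dissociates completely, so [OH-] equals the given concentration.
pOH = -log10([OH-]) = -log10(0.6442) = 0.190979
pH = 14 - pOH = 14 - 0.190979
pH = 13.809021, rounded to 4 dp:

13.8090


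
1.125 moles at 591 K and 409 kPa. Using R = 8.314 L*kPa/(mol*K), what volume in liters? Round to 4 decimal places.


PV = nRT, solve for V = nRT / P.
nRT = 1.125 * 8.314 * 591 = 5527.7707
V = 5527.7707 / 409
V = 13.51533178 L, rounded to 4 dp:

13.5153 L


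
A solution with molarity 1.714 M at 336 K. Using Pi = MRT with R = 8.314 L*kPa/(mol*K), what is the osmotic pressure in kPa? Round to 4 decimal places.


Osmotic pressure (van't Hoff): Pi = M*R*T.
RT = 8.314 * 336 = 2793.504
Pi = 1.714 * 2793.504
Pi = 4788.065856 kPa, rounded to 4 dp:

4788.0659 kPa


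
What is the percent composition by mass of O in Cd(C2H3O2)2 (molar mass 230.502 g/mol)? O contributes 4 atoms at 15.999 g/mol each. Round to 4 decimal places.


pct = 100 * (n_elem * M_elem) / M_total
mass_contribution = 4 * 15.999 = 63.996 g/mol
pct = 100 * 63.996 / 230.502
pct = 27.76375042 %, rounded to 4 dp:

27.7638 %


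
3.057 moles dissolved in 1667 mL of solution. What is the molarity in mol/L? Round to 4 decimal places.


Convert volume to liters: V_L = V_mL / 1000.
V_L = 1667 / 1000 = 1.667 L
M = n / V_L = 3.057 / 1.667
M = 1.83383323 mol/L, rounded to 4 dp:

1.8338 mol/L


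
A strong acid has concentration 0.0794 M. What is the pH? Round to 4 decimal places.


A strong acid dissociates completely, so [H+] equals the given concentration.
pH = -log10([H+]) = -log10(0.0794)
pH = 1.1001795, rounded to 4 dp:

1.1002


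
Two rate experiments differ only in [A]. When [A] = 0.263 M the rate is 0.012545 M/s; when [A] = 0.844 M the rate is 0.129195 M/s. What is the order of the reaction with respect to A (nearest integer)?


Rate is proportional to [A]^n, so rate2/rate1 = ([A]2/[A]1)^n. Take logs to solve for n.
rate2/rate1 = 0.129195 / 0.012545 = 10.2985
[A]2/[A]1 = 0.844 / 0.263 = 3.2091
n = ln(10.2985) / ln(3.2091) = 2.0
Nearest integer order:

2


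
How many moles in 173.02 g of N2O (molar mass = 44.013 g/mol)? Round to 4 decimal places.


n = mass / M
n = 173.02 / 44.013
n = 3.93111126 mol, rounded to 4 dp:

3.9311 mol


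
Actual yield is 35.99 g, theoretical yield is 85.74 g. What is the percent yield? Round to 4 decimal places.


% yield = 100 * actual / theoretical
% yield = 100 * 35.99 / 85.74
% yield = 41.97574061 %, rounded to 4 dp:

41.9757 %


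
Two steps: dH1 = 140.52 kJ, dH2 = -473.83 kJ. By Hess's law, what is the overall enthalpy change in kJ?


Hess's law: enthalpy is a state function, so add the step enthalpies.
dH_total = dH1 + dH2 = 140.52 + (-473.83)
dH_total = -333.31 kJ:

-333.31 kJ


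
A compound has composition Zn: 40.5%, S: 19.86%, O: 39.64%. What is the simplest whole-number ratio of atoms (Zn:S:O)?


Assume 100 g of compound, divide each mass% by atomic mass to get moles, then normalize by the smallest to get a raw atom ratio.
Moles per 100 g: Zn: 40.5/65.38 = 0.6195, S: 19.86/32.065 = 0.6194, O: 39.64/15.999 = 2.4777
Raw ratio (divide by min = 0.6194): Zn: 1.0, S: 1.0, O: 4.0
Multiply by 1 to clear fractions: Zn: 1.0 ~= 1, S: 1.0 ~= 1, O: 4.0 ~= 4
Reduce by GCD to get the simplest whole-number ratio:

1:1:4


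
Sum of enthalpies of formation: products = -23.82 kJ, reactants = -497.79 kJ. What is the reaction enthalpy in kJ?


dH_rxn = sum(dH_f products) - sum(dH_f reactants)
dH_rxn = -23.82 - (-497.79)
dH_rxn = 473.97 kJ:

473.97 kJ
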